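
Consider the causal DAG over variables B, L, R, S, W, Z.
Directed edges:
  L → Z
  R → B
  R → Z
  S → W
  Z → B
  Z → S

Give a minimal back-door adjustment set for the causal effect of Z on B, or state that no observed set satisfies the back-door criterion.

desc(Z)\{Z}={B,S,W}; candidates ⊆ {L,R}.
size 0: {}; under {} Z still reaches {B,L,R} ∋ B.
{R}: Z⊥B given {R} in G with Z→· removed — back-door holds.

Z→B: minimal back-door set {R}.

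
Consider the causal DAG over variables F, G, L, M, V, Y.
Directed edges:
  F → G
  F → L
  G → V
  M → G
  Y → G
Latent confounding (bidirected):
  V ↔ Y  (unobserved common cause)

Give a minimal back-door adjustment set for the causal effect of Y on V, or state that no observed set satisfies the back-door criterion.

desc(Y)\{Y}={G,V}; candidates ⊆ {F,L,M}.
Y↔V: latent back-door arc(s) into Y.
size 0: {}; under {} Y still reaches {V} ∋ V.
size 1: {F}, {L}, {M}; under {F} Y still reaches {V} ∋ V.
size 2: {F,L}, {F,M}, {L,M}; under {F,L} Y still reaches {V} ∋ V.
Y↔V cannot be blocked by any observed set — no back-door set.

Y→V: no observed back-door set.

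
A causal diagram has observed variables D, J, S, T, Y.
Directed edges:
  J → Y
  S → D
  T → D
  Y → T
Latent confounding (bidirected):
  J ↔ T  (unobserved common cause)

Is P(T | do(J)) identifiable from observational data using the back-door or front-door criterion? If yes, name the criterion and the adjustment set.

desc(J)\{J}={D,T,Y}; candidates ⊆ {S}.
J↔T: latent back-door arc(s) into J.
size 0: {}; under {} J still reaches {D,T} ∋ T.
size 1: {S}; under {S} J still reaches {D,T} ∋ T.
J↔T cannot be blocked by any observed set — no back-door set.
{Y}: (i) intercepts every directed J→T path; (ii) no back-door J→{Y}; (iii) {J} blocks every back-door {Y}→T. Front-door holds.
P(T|do(J)) = Σ_{Y} P(Y|J) Σ_{J'} P(T|Y,J')P(J').

P(T|do(J)): frontdoor, adjust for {Y}.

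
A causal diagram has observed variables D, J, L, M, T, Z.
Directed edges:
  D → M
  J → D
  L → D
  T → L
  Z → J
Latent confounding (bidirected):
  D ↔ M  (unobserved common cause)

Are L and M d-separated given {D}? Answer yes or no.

No — L and M are d-connected given {D}.

Bayes-Ball from L | {D} reaches {J,M,T,Z}.
M ∈ reach(L|{D}) ⇒ L ⊥̸ M | {D}.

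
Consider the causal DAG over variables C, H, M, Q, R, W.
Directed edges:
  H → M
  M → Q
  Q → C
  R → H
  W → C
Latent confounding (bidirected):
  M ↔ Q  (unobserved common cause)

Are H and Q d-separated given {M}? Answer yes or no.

Bayes-Ball from H | {M} reaches {C,Q,R}.
Q ∈ reach(H|{M}) ⇒ H ⊥̸ Q | {M}.

No — H and Q are d-connected given {M}.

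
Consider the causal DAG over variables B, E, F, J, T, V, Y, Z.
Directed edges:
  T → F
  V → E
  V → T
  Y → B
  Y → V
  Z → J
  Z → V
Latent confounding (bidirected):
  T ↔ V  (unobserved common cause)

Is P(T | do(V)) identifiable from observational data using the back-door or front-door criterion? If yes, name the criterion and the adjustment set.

desc(V)\{V}={E,F,T}; candidates ⊆ {B,J,Y,Z}.
V↔T: latent back-door arc(s) into V.
size 0: {}; under {} V still reaches {B,F,J,T,Y,Z} ∋ T.
size 1: {B}, {J}, {Y} …(+1); under {B} V still reaches {F,J,T,Y,Z} ∋ T.
size 2: {B,J}, {B,Y}, {B,Z} …(+3); under {B,J} V still reaches {F,T,Y,Z} ∋ T.
V↔T cannot be blocked by any observed set — no back-door set.
No mediator lies on a directed V→…→T path.
Neither criterion identifies P(T|do(V)) in this graph.

P(T|do(V)): not identifiable (no BD/FD set).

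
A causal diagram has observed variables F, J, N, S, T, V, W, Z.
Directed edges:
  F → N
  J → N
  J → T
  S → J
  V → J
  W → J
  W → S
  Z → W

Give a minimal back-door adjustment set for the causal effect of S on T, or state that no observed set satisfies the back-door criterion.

desc(S)\{S}={J,N,T}; candidates ⊆ {F,V,W,Z}.
size 0: {}; under {} S still reaches {J,N,T,W,Z} ∋ T.
{W}: S⊥T given {W} in G with S→· removed — back-door holds.

S→T: minimal back-door set {W}.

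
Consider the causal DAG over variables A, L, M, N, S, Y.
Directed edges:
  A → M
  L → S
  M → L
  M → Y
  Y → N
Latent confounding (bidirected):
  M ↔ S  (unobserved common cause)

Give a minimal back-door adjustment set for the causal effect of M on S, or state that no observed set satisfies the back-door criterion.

desc(M)\{M}={L,N,S,Y}; candidates ⊆ {A}.
M↔S: latent back-door arc(s) into M.
size 0: {}; under {} M still reaches {A,S} ∋ S.
size 1: {A}; under {A} M still reaches {S} ∋ S.
M↔S cannot be blocked by any observed set — no back-door set.

M→S: no observed back-door set.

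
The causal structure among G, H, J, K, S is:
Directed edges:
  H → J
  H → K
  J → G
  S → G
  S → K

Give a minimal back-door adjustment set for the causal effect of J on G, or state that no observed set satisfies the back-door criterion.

desc(J)\{J}={G}; candidates ⊆ {H,K,S}.
∅: J⊥G given ∅ in G with J→· removed — back-door holds.

J→G: minimal back-door set ∅.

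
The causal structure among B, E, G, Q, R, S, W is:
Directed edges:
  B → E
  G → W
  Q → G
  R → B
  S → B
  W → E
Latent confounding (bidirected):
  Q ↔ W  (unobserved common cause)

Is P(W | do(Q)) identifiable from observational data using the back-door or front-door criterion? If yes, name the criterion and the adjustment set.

P(W|do(Q)): frontdoor, adjust for {G}.

desc(Q)\{Q}={E,G,W}; candidates ⊆ {B,R,S}.
Q↔W: latent back-door arc(s) into Q.
size 0: {}; under {} Q still reaches {E,W} ∋ W.
size 1: {B}, {R}, {S}; under {B} Q still reaches {E,W} ∋ W.
size 2: {B,R}, {B,S}, {R,S}; under {B,R} Q still reaches {E,W} ∋ W.
Q↔W cannot be blocked by any observed set — no back-door set.
{G}: (i) intercepts every directed Q→W path; (ii) no back-door Q→{G}; (iii) {Q} blocks every back-door {G}→W. Front-door holds.
P(W|do(Q)) = Σ_{G} P(G|Q) Σ_{Q'} P(W|G,Q')P(Q').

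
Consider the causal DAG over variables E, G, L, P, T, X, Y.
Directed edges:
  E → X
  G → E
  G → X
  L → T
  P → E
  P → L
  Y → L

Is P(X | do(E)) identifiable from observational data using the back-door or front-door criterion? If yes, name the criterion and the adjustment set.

desc(E)\{E}={X}; candidates ⊆ {G,L,P,T,Y}.
size 0: {}; under {} E still reaches {G,L,P,T,X} ∋ X.
{G}: E⊥X given {G} in G with E→· removed — back-door holds.
P(X|do(E)) = Σ_{G} P(X|E,G)·P(G).

P(X|do(E)): backdoor, adjust for {G}.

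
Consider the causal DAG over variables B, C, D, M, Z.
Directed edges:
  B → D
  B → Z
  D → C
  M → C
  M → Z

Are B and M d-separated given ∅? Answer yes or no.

Bayes-Ball from B | ∅ reaches {C,D,Z}.
M ∉ reach(B|∅) ⇒ B ⊥ M | ∅.

Yes — B ⊥ M | ∅.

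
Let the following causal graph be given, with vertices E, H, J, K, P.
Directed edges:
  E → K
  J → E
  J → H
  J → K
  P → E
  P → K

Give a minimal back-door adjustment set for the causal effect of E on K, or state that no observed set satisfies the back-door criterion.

desc(E)\{E}={K}; candidates ⊆ {H,J,P}.
size 0: {}; under {} E still reaches {H,J,K,P} ∋ K.
size 1: {H}, {J}, {P}; under {H} E still reaches {J,K,P} ∋ K.
{J,P}: E⊥K given {J,P} in G with E→· removed — back-door holds.

E→K: minimal back-door set {J, P}.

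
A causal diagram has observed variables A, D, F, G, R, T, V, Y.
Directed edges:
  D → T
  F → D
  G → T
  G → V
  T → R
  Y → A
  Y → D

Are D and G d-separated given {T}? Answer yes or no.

No — D and G are d-connected given {T}.

Bayes-Ball from D | {T} reaches {A,F,G,V,Y}.
G ∈ reach(D|{T}) ⇒ D ⊥̸ G | {T}.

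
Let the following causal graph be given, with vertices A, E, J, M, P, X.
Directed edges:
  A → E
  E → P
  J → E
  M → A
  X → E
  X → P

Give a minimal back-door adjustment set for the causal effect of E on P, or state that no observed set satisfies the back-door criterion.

desc(E)\{E}={P}; candidates ⊆ {A,J,M,X}.
size 0: {}; under {} E still reaches {A,J,M,P,X} ∋ P.
{X}: E⊥P given {X} in G with E→· removed — back-door holds.

E→P: minimal back-door set {X}.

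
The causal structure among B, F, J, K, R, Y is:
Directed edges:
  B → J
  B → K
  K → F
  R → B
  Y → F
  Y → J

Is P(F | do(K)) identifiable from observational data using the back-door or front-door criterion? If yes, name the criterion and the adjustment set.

desc(K)\{K}={F}; candidates ⊆ {B,J,R,Y}.
∅: K⊥F given ∅ in G with K→· removed — back-door holds.
P(F|do(K)) = P(F|K) — no adjustment needed.

P(F|do(K)): backdoor, adjust for ∅.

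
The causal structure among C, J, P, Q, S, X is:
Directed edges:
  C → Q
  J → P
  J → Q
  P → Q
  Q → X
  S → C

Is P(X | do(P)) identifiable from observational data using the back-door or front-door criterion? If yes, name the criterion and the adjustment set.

desc(P)\{P}={Q,X}; candidates ⊆ {C,J,S}.
size 0: {}; under {} P still reaches {J,Q,X} ∋ X.
{J}: P⊥X given {J} in G with P→· removed — back-door holds.
P(X|do(P)) = Σ_{J} P(X|P,J)·P(J).

P(X|do(P)): backdoor, adjust for {J}.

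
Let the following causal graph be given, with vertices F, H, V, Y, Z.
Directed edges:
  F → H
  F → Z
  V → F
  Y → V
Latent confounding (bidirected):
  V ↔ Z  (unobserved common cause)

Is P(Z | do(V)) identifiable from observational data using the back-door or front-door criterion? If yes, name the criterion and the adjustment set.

P(Z|do(V)): frontdoor, adjust for {F}.

desc(V)\{V}={F,H,Z}; candidates ⊆ {Y}.
V↔Z: latent back-door arc(s) into V.
size 0: {}; under {} V still reaches {Y,Z} ∋ Z.
size 1: {Y}; under {Y} V still reaches {Z} ∋ Z.
V↔Z cannot be blocked by any observed set — no back-door set.
{F}: (i) intercepts every directed V→Z path; (ii) no back-door V→{F}; (iii) {V} blocks every back-door {F}→Z. Front-door holds.
P(Z|do(V)) = Σ_{F} P(F|V) Σ_{V'} P(Z|F,V')P(V').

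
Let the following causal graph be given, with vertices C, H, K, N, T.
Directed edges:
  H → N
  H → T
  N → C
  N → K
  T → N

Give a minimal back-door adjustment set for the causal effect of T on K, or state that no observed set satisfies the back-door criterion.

T→K: minimal back-door set {H}.

desc(T)\{T}={C,K,N}; candidates ⊆ {H}.
size 0: {}; under {} T still reaches {C,H,K,N} ∋ K.
{H}: T⊥K given {H} in G with T→· removed — back-door holds.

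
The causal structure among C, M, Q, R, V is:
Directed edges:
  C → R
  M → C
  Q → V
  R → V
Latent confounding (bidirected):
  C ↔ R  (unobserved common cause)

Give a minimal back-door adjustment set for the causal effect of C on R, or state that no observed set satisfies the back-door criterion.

C→R: no observed back-door set.

desc(C)\{C}={R,V}; candidates ⊆ {M,Q}.
C↔R: latent back-door arc(s) into C.
size 0: {}; under {} C still reaches {M,R,V} ∋ R.
size 1: {M}, {Q}; under {M} C still reaches {R,V} ∋ R.
size 2: {M,Q}; under {M,Q} C still reaches {R,V} ∋ R.
C↔R cannot be blocked by any observed set — no back-door set.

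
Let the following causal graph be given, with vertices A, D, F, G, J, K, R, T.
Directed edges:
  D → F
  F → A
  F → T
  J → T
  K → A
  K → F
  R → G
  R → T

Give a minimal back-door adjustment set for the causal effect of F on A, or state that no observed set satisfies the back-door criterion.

desc(F)\{F}={A,T}; candidates ⊆ {D,G,J,K,R}.
size 0: {}; under {} F still reaches {A,D,K} ∋ A.
{K}: F⊥A given {K} in G with F→· removed — back-door holds.

F→A: minimal back-door set {K}.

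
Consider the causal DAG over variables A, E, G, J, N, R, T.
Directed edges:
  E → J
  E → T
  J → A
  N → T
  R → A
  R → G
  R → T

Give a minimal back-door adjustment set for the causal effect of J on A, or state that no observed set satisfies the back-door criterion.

desc(J)\{J}={A}; candidates ⊆ {E,G,N,R,T}.
∅: J⊥A given ∅ in G with J→· removed — back-door holds.

J→A: minimal back-door set ∅.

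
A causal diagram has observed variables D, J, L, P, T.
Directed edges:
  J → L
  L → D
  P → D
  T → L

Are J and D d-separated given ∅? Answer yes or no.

Bayes-Ball from J | ∅ reaches {D,L}.
D ∈ reach(J|∅) ⇒ J ⊥̸ D | ∅.

No — J and D are d-connected given ∅.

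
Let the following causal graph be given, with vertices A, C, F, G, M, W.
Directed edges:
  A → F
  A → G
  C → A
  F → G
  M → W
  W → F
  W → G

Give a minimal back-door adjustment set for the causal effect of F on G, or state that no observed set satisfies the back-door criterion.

F→G: minimal back-door set {A, W}.

desc(F)\{F}={G}; candidates ⊆ {A,C,M,W}.
size 0: {}; under {} F still reaches {A,C,G,M,W} ∋ G.
size 1: {A}, {C}, {M} …(+1); under {A} F still reaches {G,M,W} ∋ G.
{A,W}: F⊥G given {A,W} in G with F→· removed — back-door holds.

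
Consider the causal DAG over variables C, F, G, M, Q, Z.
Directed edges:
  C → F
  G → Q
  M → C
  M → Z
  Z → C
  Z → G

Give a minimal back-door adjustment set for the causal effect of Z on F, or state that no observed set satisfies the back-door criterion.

Z→F: minimal back-door set {M}.

desc(Z)\{Z}={C,F,G,Q}; candidates ⊆ {M}.
size 0: {}; under {} Z still reaches {C,F,M} ∋ F.
{M}: Z⊥F given {M} in G with Z→· removed — back-door holds.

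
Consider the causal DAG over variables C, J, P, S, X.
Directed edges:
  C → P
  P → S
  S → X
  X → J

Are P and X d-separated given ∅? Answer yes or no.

Bayes-Ball from P | ∅ reaches {C,J,S,X}.
X ∈ reach(P|∅) ⇒ P ⊥̸ X | ∅.

No — P and X are d-connected given ∅.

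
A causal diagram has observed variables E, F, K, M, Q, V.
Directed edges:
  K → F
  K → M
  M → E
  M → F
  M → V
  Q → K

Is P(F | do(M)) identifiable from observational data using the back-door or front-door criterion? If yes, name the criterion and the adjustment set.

desc(M)\{M}={E,F,V}; candidates ⊆ {K,Q}.
size 0: {}; under {} M still reaches {F,K,Q} ∋ F.
{K}: M⊥F given {K} in G with M→· removed — back-door holds.
P(F|do(M)) = Σ_{K} P(F|M,K)·P(K).

P(F|do(M)): backdoor, adjust for {K}.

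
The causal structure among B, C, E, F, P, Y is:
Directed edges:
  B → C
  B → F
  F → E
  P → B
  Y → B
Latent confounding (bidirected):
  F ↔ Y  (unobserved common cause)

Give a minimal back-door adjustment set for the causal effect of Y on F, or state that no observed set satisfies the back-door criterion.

desc(Y)\{Y}={B,C,E,F}; candidates ⊆ {P}.
Y↔F: latent back-door arc(s) into Y.
size 0: {}; under {} Y still reaches {E,F} ∋ F.
size 1: {P}; under {P} Y still reaches {E,F} ∋ F.
Y↔F cannot be blocked by any observed set — no back-door set.

Y→F: no observed back-door set.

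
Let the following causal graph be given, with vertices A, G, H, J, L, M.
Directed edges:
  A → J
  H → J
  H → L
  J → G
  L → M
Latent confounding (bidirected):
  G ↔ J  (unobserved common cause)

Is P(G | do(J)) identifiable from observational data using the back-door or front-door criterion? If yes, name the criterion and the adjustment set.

desc(J)\{J}={G}; candidates ⊆ {A,H,L,M}.
J↔G: latent back-door arc(s) into J.
size 0: {}; under {} J still reaches {A,G,H,L,M} ∋ G.
size 1: {A}, {H}, {L} …(+1); under {A} J still reaches {G,H,L,M} ∋ G.
size 2: {A,H}, {A,L}, {A,M} …(+3); under {A,H} J still reaches {G} ∋ G.
J↔G cannot be blocked by any observed set — no back-door set.
No mediator lies on a directed J→…→G path.
Neither criterion identifies P(G|do(J)) in this graph.

P(G|do(J)): not identifiable (no BD/FD set).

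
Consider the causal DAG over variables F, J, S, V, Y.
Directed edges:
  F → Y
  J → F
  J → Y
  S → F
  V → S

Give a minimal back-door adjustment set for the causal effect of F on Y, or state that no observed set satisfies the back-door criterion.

F→Y: minimal back-door set {J}.

desc(F)\{F}={Y}; candidates ⊆ {J,S,V}.
size 0: {}; under {} F still reaches {J,S,V,Y} ∋ Y.
{J}: F⊥Y given {J} in G with F→· removed — back-door holds.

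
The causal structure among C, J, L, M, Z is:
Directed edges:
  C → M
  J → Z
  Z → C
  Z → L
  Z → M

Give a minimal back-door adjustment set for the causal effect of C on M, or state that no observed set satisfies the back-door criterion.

desc(C)\{C}={M}; candidates ⊆ {J,L,Z}.
size 0: {}; under {} C still reaches {J,L,M,Z} ∋ M.
{Z}: C⊥M given {Z} in G with C→· removed — back-door holds.

C→M: minimal back-door set {Z}.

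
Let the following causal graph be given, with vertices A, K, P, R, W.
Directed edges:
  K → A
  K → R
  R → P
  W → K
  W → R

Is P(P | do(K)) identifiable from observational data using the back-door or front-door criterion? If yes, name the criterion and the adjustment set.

desc(K)\{K}={A,P,R}; candidates ⊆ {W}.
size 0: {}; under {} K still reaches {P,R,W} ∋ P.
{W}: K⊥P given {W} in G with K→· removed — back-door holds.
P(P|do(K)) = Σ_{W} P(P|K,W)·P(W).

P(P|do(K)): backdoor, adjust for {W}.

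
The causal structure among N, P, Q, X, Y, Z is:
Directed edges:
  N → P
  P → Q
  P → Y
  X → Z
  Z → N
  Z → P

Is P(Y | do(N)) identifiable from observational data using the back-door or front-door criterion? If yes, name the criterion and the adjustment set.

desc(N)\{N}={P,Q,Y}; candidates ⊆ {X,Z}.
size 0: {}; under {} N still reaches {P,Q,X,Y,Z} ∋ Y.
{Z}: N⊥Y given {Z} in G with N→· removed — back-door holds.
P(Y|do(N)) = Σ_{Z} P(Y|N,Z)·P(Z).

P(Y|do(N)): backdoor, adjust for {Z}.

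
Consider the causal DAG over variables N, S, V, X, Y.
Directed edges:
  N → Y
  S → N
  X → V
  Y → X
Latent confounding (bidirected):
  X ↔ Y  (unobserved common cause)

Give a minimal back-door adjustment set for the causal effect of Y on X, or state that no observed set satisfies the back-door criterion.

Y→X: no observed back-door set.

desc(Y)\{Y}={V,X}; candidates ⊆ {N,S}.
Y↔X: latent back-door arc(s) into Y.
size 0: {}; under {} Y still reaches {N,S,V,X} ∋ X.
size 1: {N}, {S}; under {N} Y still reaches {V,X} ∋ X.
size 2: {N,S}; under {N,S} Y still reaches {V,X} ∋ X.
Y↔X cannot be blocked by any observed set — no back-door set.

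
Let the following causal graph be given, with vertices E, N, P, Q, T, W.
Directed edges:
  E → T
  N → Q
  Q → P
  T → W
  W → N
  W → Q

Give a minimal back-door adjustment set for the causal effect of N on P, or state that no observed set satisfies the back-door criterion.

desc(N)\{N}={P,Q}; candidates ⊆ {E,T,W}.
size 0: {}; under {} N still reaches {E,P,Q,T,W} ∋ P.
{W}: N⊥P given {W} in G with N→· removed — back-door holds.

N→P: minimal back-door set {W}.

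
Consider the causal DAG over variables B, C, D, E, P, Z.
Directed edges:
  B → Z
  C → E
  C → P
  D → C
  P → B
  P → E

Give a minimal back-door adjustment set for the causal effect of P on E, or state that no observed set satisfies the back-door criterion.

P→E: minimal back-door set {C}.

desc(P)\{P}={B,E,Z}; candidates ⊆ {C,D}.
size 0: {}; under {} P still reaches {C,D,E} ∋ E.
{C}: P⊥E given {C} in G with P→· removed — back-door holds.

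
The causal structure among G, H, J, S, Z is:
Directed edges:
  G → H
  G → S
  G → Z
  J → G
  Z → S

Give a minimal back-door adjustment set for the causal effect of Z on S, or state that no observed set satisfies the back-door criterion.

desc(Z)\{Z}={S}; candidates ⊆ {G,H,J}.
size 0: {}; under {} Z still reaches {G,H,J,S} ∋ S.
{G}: Z⊥S given {G} in G with Z→· removed — back-door holds.

Z→S: minimal back-door set {G}.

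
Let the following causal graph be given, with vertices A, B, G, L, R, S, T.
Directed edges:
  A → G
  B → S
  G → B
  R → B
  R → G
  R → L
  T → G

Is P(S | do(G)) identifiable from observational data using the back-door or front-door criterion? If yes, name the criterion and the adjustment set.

desc(G)\{G}={B,S}; candidates ⊆ {A,L,R,T}.
size 0: {}; under {} G still reaches {A,B,L,R,S,T} ∋ S.
{R}: G⊥S given {R} in G with G→· removed — back-door holds.
P(S|do(G)) = Σ_{R} P(S|G,R)·P(R).

P(S|do(G)): backdoor, adjust for {R}.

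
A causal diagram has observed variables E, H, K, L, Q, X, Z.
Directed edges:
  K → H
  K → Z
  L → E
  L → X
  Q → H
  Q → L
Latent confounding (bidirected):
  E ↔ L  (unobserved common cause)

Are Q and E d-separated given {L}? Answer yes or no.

No — Q and E are d-connected given {L}.

Bayes-Ball from Q | {L} reaches {E,H}.
E ∈ reach(Q|{L}) ⇒ Q ⊥̸ E | {L}.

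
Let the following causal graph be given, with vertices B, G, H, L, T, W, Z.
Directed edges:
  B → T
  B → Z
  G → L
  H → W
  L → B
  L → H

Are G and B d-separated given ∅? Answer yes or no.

No — G and B are d-connected given ∅.

Bayes-Ball from G | ∅ reaches {B,H,L,T,W,Z}.
B ∈ reach(G|∅) ⇒ G ⊥̸ B | ∅.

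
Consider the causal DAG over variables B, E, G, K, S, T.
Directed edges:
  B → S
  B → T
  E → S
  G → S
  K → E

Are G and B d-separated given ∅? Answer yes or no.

Bayes-Ball from G | ∅ reaches {S}.
B ∉ reach(G|∅) ⇒ G ⊥ B | ∅.

Yes — G ⊥ B | ∅.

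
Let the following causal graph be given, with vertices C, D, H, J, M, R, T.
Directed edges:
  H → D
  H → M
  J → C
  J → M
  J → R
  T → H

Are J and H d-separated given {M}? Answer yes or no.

No — J and H are d-connected given {M}.

Bayes-Ball from J | {M} reaches {C,D,H,R,T}.
H ∈ reach(J|{M}) ⇒ J ⊥̸ H | {M}.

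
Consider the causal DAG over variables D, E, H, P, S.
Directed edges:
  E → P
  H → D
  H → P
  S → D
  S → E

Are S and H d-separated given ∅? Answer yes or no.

Yes — S ⊥ H | ∅.

Bayes-Ball from S | ∅ reaches {D,E,P}.
H ∉ reach(S|∅) ⇒ S ⊥ H | ∅.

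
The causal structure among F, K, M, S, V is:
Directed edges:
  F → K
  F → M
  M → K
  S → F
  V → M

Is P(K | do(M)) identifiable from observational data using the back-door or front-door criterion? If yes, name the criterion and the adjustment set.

desc(M)\{M}={K}; candidates ⊆ {F,S,V}.
size 0: {}; under {} M still reaches {F,K,S,V} ∋ K.
{F}: M⊥K given {F} in G with M→· removed — back-door holds.
P(K|do(M)) = Σ_{F} P(K|M,F)·P(F).

P(K|do(M)): backdoor, adjust for {F}.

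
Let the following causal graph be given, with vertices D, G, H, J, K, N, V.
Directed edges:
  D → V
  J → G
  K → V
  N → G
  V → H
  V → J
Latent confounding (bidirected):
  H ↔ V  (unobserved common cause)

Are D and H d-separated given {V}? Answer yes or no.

No — D and H are d-connected given {V}.

Bayes-Ball from D | {V} reaches {H,K}.
H ∈ reach(D|{V}) ⇒ D ⊥̸ H | {V}.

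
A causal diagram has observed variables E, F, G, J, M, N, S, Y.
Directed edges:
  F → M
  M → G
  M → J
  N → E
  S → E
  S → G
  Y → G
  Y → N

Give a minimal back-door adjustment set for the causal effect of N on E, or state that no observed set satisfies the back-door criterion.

N→E: minimal back-door set ∅.

desc(N)\{N}={E}; candidates ⊆ {F,G,J,M,S,Y}.
∅: N⊥E given ∅ in G with N→· removed — back-door holds.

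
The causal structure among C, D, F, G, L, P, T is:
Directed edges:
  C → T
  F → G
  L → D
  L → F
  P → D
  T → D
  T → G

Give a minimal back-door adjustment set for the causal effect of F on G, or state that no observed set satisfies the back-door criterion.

F→G: minimal back-door set ∅.

desc(F)\{F}={G}; candidates ⊆ {C,D,L,P,T}.
∅: F⊥G given ∅ in G with F→· removed — back-door holds.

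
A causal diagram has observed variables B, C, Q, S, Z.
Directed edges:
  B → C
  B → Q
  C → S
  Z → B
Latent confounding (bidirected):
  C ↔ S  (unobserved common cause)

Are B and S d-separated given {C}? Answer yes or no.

Bayes-Ball from B | {C} reaches {Q,S,Z}.
S ∈ reach(B|{C}) ⇒ B ⊥̸ S | {C}.

No — B and S are d-connected given {C}.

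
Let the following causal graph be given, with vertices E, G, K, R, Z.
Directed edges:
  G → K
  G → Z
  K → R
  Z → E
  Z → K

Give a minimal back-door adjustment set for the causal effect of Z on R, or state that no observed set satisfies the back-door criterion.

desc(Z)\{Z}={E,K,R}; candidates ⊆ {G}.
size 0: {}; under {} Z still reaches {G,K,R} ∋ R.
{G}: Z⊥R given {G} in G with Z→· removed — back-door holds.

Z→R: minimal back-door set {G}.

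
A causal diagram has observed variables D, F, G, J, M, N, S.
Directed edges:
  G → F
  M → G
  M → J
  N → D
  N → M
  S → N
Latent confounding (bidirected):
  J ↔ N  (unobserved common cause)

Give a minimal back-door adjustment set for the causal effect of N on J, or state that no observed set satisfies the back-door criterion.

desc(N)\{N}={D,F,G,J,M}; candidates ⊆ {S}.
N↔J: latent back-door arc(s) into N.
size 0: {}; under {} N still reaches {J,S} ∋ J.
size 1: {S}; under {S} N still reaches {J} ∋ J.
N↔J cannot be blocked by any observed set — no back-door set.

N→J: no observed back-door set.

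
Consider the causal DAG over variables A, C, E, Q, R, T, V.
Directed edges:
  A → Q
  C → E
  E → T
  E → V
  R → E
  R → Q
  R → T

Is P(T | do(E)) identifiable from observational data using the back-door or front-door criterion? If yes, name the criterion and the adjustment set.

desc(E)\{E}={T,V}; candidates ⊆ {A,C,Q,R}.
size 0: {}; under {} E still reaches {C,Q,R,T} ∋ T.
{R}: E⊥T given {R} in G with E→· removed — back-door holds.
P(T|do(E)) = Σ_{R} P(T|E,R)·P(R).

P(T|do(E)): backdoor, adjust for {R}.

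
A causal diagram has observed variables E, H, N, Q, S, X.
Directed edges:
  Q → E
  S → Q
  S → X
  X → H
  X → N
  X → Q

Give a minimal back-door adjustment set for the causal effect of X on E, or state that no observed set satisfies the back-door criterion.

X→E: minimal back-door set {S}.

desc(X)\{X}={E,H,N,Q}; candidates ⊆ {S}.
size 0: {}; under {} X still reaches {E,Q,S} ∋ E.
{S}: X⊥E given {S} in G with X→· removed — back-door holds.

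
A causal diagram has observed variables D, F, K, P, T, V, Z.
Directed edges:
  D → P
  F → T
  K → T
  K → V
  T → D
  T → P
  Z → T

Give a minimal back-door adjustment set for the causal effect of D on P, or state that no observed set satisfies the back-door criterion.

desc(D)\{D}={P}; candidates ⊆ {F,K,T,V,Z}.
size 0: {}; under {} D still reaches {F,K,P,T,V,Z} ∋ P.
{T}: D⊥P given {T} in G with D→· removed — back-door holds.

D→P: minimal back-door set {T}.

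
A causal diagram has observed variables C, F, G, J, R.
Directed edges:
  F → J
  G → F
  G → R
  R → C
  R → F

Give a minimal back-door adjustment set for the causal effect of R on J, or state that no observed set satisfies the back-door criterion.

R→J: minimal back-door set {G}.

desc(R)\{R}={C,F,J}; candidates ⊆ {G}.
size 0: {}; under {} R still reaches {F,G,J} ∋ J.
{G}: R⊥J given {G} in G with R→· removed — back-door holds.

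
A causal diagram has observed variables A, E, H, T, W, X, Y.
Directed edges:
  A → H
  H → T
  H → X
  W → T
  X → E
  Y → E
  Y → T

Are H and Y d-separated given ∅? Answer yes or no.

Bayes-Ball from H | ∅ reaches {A,E,T,X}.
Y ∉ reach(H|∅) ⇒ H ⊥ Y | ∅.

Yes — H ⊥ Y | ∅.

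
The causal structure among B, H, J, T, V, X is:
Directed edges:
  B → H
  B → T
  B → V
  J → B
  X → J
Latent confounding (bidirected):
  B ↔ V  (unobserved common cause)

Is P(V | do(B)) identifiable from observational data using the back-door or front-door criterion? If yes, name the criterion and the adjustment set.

P(V|do(B)): not identifiable (no BD/FD set).

desc(B)\{B}={H,T,V}; candidates ⊆ {J,X}.
B↔V: latent back-door arc(s) into B.
size 0: {}; under {} B still reaches {J,V,X} ∋ V.
size 1: {J}, {X}; under {J} B still reaches {V} ∋ V.
size 2: {J,X}; under {J,X} B still reaches {V} ∋ V.
B↔V cannot be blocked by any observed set — no back-door set.
No mediator lies on a directed B→…→V path.
Neither criterion identifies P(V|do(B)) in this graph.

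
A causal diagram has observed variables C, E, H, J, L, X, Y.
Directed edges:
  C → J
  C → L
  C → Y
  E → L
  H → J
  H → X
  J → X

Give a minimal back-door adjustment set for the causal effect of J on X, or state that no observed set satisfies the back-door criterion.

J→X: minimal back-door set {H}.

desc(J)\{J}={X}; candidates ⊆ {C,E,H,L,Y}.
size 0: {}; under {} J still reaches {C,H,L,X,Y} ∋ X.
{H}: J⊥X given {H} in G with J→· removed — back-door holds.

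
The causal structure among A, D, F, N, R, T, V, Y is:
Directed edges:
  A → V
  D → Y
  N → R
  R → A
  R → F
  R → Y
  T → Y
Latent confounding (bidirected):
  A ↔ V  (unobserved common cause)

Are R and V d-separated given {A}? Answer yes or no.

Bayes-Ball from R | {A} reaches {F,N,V,Y}.
V ∈ reach(R|{A}) ⇒ R ⊥̸ V | {A}.

No — R and V are d-connected given {A}.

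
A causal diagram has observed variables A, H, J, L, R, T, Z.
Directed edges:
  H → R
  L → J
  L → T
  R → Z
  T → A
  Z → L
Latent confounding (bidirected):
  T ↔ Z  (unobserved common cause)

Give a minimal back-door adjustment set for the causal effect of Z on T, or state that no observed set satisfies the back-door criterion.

desc(Z)\{Z}={A,J,L,T}; candidates ⊆ {H,R}.
Z↔T: latent back-door arc(s) into Z.
size 0: {}; under {} Z still reaches {A,H,R,T} ∋ T.
size 1: {H}, {R}; under {H} Z still reaches {A,R,T} ∋ T.
size 2: {H,R}; under {H,R} Z still reaches {A,T} ∋ T.
Z↔T cannot be blocked by any observed set — no back-door set.

Z→T: no observed back-door set.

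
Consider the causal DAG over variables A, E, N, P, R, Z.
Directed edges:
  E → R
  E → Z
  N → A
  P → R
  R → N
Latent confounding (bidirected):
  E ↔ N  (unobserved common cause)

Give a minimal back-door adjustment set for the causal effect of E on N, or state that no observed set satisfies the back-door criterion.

desc(E)\{E}={A,N,R,Z}; candidates ⊆ {P}.
E↔N: latent back-door arc(s) into E.
size 0: {}; under {} E still reaches {A,N} ∋ N.
size 1: {P}; under {P} E still reaches {A,N} ∋ N.
E↔N cannot be blocked by any observed set — no back-door set.

E→N: no observed back-door set.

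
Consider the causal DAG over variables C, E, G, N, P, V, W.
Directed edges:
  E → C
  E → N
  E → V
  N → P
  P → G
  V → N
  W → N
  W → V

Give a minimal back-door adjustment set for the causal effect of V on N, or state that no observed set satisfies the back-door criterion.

desc(V)\{V}={G,N,P}; candidates ⊆ {C,E,W}.
size 0: {}; under {} V still reaches {C,E,G,N,P,W} ∋ N.
size 1: {C}, {E}, {W}; under {C} V still reaches {E,G,N,P,W} ∋ N.
{E,W}: V⊥N given {E,W} in G with V→· removed — back-door holds.

V→N: minimal back-door set {E, W}.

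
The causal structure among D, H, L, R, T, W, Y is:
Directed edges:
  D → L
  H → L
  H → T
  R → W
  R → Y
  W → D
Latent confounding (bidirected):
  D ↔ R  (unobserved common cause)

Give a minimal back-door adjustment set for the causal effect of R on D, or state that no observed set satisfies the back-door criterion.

R→D: no observed back-door set.

desc(R)\{R}={D,L,W,Y}; candidates ⊆ {H,T}.
R↔D: latent back-door arc(s) into R.
size 0: {}; under {} R still reaches {D,L} ∋ D.
size 1: {H}, {T}; under {H} R still reaches {D,L} ∋ D.
size 2: {H,T}; under {H,T} R still reaches {D,L} ∋ D.
R↔D cannot be blocked by any observed set — no back-door set.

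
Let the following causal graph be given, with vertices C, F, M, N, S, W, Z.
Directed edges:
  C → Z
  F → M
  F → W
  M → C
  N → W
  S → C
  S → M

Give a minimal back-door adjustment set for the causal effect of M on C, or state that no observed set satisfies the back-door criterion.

M→C: minimal back-door set {S}.

desc(M)\{M}={C,Z}; candidates ⊆ {F,N,S,W}.
size 0: {}; under {} M still reaches {C,F,S,W,Z} ∋ C.
{S}: M⊥C given {S} in G with M→· removed — back-door holds.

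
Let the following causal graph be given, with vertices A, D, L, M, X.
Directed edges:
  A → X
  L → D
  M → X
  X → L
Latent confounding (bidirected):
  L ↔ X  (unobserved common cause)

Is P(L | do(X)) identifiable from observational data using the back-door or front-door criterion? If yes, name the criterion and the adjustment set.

desc(X)\{X}={D,L}; candidates ⊆ {A,M}.
X↔L: latent back-door arc(s) into X.
size 0: {}; under {} X still reaches {A,D,L,M} ∋ L.
size 1: {A}, {M}; under {A} X still reaches {D,L,M} ∋ L.
size 2: {A,M}; under {A,M} X still reaches {D,L} ∋ L.
X↔L cannot be blocked by any observed set — no back-door set.
No mediator lies on a directed X→…→L path.
Neither criterion identifies P(L|do(X)) in this graph.

P(L|do(X)): not identifiable (no BD/FD set).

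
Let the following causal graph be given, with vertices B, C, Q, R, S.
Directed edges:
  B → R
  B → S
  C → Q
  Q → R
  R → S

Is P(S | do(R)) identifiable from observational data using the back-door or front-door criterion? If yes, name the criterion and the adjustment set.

desc(R)\{R}={S}; candidates ⊆ {B,C,Q}.
size 0: {}; under {} R still reaches {B,C,Q,S} ∋ S.
{B}: R⊥S given {B} in G with R→· removed — back-door holds.
P(S|do(R)) = Σ_{B} P(S|R,B)·P(B).

P(S|do(R)): backdoor, adjust for {B}.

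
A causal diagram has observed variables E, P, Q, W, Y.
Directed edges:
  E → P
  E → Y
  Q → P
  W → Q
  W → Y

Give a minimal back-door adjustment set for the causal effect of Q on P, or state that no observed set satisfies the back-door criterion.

Q→P: minimal back-door set ∅.

desc(Q)\{Q}={P}; candidates ⊆ {E,W,Y}.
∅: Q⊥P given ∅ in G with Q→· removed — back-door holds.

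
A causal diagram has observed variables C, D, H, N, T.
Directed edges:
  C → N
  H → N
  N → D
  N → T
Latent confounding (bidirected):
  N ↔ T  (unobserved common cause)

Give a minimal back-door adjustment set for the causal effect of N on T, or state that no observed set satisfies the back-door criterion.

desc(N)\{N}={D,T}; candidates ⊆ {C,H}.
N↔T: latent back-door arc(s) into N.
size 0: {}; under {} N still reaches {C,H,T} ∋ T.
size 1: {C}, {H}; under {C} N still reaches {H,T} ∋ T.
size 2: {C,H}; under {C,H} N still reaches {T} ∋ T.
N↔T cannot be blocked by any observed set — no back-door set.

N→T: no observed back-door set.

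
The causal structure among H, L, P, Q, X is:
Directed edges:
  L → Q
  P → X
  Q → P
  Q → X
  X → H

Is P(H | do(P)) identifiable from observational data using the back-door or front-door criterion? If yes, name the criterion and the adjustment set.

desc(P)\{P}={H,X}; candidates ⊆ {L,Q}.
size 0: {}; under {} P still reaches {H,L,Q,X} ∋ H.
{Q}: P⊥H given {Q} in G with P→· removed — back-door holds.
P(H|do(P)) = Σ_{Q} P(H|P,Q)·P(Q).

P(H|do(P)): backdoor, adjust for {Q}.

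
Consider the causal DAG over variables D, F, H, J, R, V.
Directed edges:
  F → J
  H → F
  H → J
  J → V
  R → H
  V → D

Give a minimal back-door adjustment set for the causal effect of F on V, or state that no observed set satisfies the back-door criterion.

F→V: minimal back-door set {H}.

desc(F)\{F}={D,J,V}; candidates ⊆ {H,R}.
size 0: {}; under {} F still reaches {D,H,J,R,V} ∋ V.
{H}: F⊥V given {H} in G with F→· removed — back-door holds.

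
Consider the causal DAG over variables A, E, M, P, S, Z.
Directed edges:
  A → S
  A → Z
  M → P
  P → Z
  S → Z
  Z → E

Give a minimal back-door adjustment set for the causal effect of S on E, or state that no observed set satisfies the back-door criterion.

S→E: minimal back-door set {A}.

desc(S)\{S}={E,Z}; candidates ⊆ {A,M,P}.
size 0: {}; under {} S still reaches {A,E,Z} ∋ E.
{A}: S⊥E given {A} in G with S→· removed — back-door holds.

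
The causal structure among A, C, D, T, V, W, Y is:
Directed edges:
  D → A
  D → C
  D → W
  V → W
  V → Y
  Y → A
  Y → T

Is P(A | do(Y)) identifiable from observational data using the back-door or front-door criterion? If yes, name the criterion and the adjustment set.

P(A|do(Y)): backdoor, adjust for ∅.

desc(Y)\{Y}={A,T}; candidates ⊆ {C,D,V,W}.
∅: Y⊥A given ∅ in G with Y→· removed — back-door holds.
P(A|do(Y)) = P(A|Y) — no adjustment needed.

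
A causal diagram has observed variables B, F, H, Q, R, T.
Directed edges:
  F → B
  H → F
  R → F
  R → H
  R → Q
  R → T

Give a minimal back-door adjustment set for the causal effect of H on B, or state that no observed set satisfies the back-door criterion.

H→B: minimal back-door set {R}.

desc(H)\{H}={B,F}; candidates ⊆ {Q,R,T}.
size 0: {}; under {} H still reaches {B,F,Q,R,T} ∋ B.
{R}: H⊥B given {R} in G with H→· removed — back-door holds.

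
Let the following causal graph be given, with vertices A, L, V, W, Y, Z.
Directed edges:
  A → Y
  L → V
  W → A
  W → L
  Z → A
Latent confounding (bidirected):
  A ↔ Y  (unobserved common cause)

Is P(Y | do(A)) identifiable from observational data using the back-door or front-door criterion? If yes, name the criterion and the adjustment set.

P(Y|do(A)): not identifiable (no BD/FD set).

desc(A)\{A}={Y}; candidates ⊆ {L,V,W,Z}.
A↔Y: latent back-door arc(s) into A.
size 0: {}; under {} A still reaches {L,V,W,Y,Z} ∋ Y.
size 1: {L}, {V}, {W} …(+1); under {L} A still reaches {W,Y,Z} ∋ Y.
size 2: {L,V}, {L,W}, {L,Z} …(+3); under {L,V} A still reaches {W,Y,Z} ∋ Y.
A↔Y cannot be blocked by any observed set — no back-door set.
No mediator lies on a directed A→…→Y path.
Neither criterion identifies P(Y|do(A)) in this graph.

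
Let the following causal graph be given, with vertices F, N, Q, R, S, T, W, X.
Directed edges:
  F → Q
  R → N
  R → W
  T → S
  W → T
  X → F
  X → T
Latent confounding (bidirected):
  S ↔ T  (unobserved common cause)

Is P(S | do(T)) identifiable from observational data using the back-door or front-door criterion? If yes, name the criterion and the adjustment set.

P(S|do(T)): not identifiable (no BD/FD set).

desc(T)\{T}={S}; candidates ⊆ {F,N,Q,R,W,X}.
T↔S: latent back-door arc(s) into T.
size 0: {}; under {} T still reaches {F,N,Q,R,S,W,X} ∋ S.
size 1: {F}, {N}, {Q} …(+3); under {F} T still reaches {N,R,S,W,X} ∋ S.
size 2: {F,N}, {F,Q}, {F,R} …(+12); under {F,N} T still reaches {R,S,W,X} ∋ S.
T↔S cannot be blocked by any observed set — no back-door set.
No mediator lies on a directed T→…→S path.
Neither criterion identifies P(S|do(T)) in this graph.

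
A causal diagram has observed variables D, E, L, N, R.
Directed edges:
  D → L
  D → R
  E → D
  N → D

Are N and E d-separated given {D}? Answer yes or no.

No — N and E are d-connected given {D}.

Bayes-Ball from N | {D} reaches {E}.
E ∈ reach(N|{D}) ⇒ N ⊥̸ E | {D}.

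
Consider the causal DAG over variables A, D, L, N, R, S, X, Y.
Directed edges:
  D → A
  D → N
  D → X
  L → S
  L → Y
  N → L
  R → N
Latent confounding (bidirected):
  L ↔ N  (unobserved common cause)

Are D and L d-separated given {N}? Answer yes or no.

No — D and L are d-connected given {N}.

Bayes-Ball from D | {N} reaches {A,L,R,S,X,Y}.
L ∈ reach(D|{N}) ⇒ D ⊥̸ L | {N}.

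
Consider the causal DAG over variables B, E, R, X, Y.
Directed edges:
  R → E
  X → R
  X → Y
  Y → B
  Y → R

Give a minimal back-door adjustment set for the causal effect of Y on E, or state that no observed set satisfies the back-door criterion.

Y→E: minimal back-door set {X}.

desc(Y)\{Y}={B,E,R}; candidates ⊆ {X}.
size 0: {}; under {} Y still reaches {E,R,X} ∋ E.
{X}: Y⊥E given {X} in G with Y→· removed — back-door holds.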